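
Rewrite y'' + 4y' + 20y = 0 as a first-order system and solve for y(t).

y(t) = C_1e^(-2t)cos(4t) + C_2e^(-2t)sin(4t)

Let x_1 = y, x_2 = y'. Then x_1' = x_2 and x_2' = -20x_1 - 4x_2.
A = [[0,1],[-20,-4]]; det(A-λI) = λ^2 + 4λ + 20.
Eigenvalues λ = -2 ± 4i.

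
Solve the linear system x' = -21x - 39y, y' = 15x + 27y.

x(t) = 2K_1e^(3t)sin(3t) + 3K_1e^(3t)cos(3t) + 3K_2e^(3t)sin(3t) - 2K_2e^(3t)cos(3t), y(t) = -K_1e^(3t)sin(3t) - 2K_1e^(3t)cos(3t) - 2K_2e^(3t)sin(3t) + K_2e^(3t)cos(3t)

Coefficient matrix A = [[-21, -39], [15, 27]].
Characteristic polynomial det(A - λI) = λ^2 - 6λ + 18 = 0.
Eigenvalues λ = 3 ± 3i (complex conjugate pair).
For λ=3+3i: an eigenvector is (3,-2) - i(2,-1) = (3 - 2i, -2 + i).
A real fundamental pair from Re and Im of e^((3+3i)t)v: X_1 = e^(3t)(cos(3t)·(3,-2) + sin(3t)·(2,-1)), X_2 = e^(3t)(sin(3t)·(3,-2) - cos(3t)·(2,-1)).
General solution: K_1X_1 + K_2X_2.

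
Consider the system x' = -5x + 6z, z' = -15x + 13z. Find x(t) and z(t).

x(t) = c_1e^(4t)sin(3t) - c_1e^(4t)cos(3t) - c_2e^(4t)sin(3t) - c_2e^(4t)cos(3t), z(t) = 2c_1e^(4t)sin(3t) - c_1e^(4t)cos(3t) - c_2e^(4t)sin(3t) - 2c_2e^(4t)cos(3t)

Coefficient matrix A = [[-5, 6], [-15, 13]].
Characteristic polynomial det(A - λI) = λ^2 - 8λ + 25 = 0.
Eigenvalues λ = 4 ± 3i (complex conjugate pair).
For λ=4+3i: an eigenvector is (-1,-1) - i(1,2) = (-1 - i, -1 - 2i).
A real fundamental pair from Re and Im of e^((4+3i)t)v: X_1 = e^(4t)(cos(3t)·(-1,-1) + sin(3t)·(1,2)), X_2 = e^(4t)(sin(3t)·(-1,-1) - cos(3t)·(1,2)).
General solution: c_1X_1 + c_2X_2.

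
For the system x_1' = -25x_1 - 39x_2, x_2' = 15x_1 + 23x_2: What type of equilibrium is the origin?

A = [[-25,-39],[15,23]]; det(A-λI) = λ^2 + 2λ + 10.
λ = -1 ± 3i: negative real part.

stable spiral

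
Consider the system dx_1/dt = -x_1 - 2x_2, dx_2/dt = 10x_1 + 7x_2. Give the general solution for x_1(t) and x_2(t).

Coefficient matrix A = [[-1, -2], [10, 7]].
Characteristic polynomial det(A - λI) = λ^2 - 6λ + 13 = 0.
Eigenvalues λ = 3 ± 2i (complex conjugate pair).
For λ=3+2i: an eigenvector is (-1,2) - i(0,-1) = (-1, 2 + i).
A real fundamental pair from Re and Im of e^((3+2i)t)v: X_1 = e^(3t)(cos(2t)·(-1,2) + sin(2t)·(0,-1)), X_2 = e^(3t)(sin(2t)·(-1,2) - cos(2t)·(0,-1)).
General solution: C_1X_1 + C_2X_2.

x_1(t) = -C_1e^(3t)cos(2t) - C_2e^(3t)sin(2t), x_2(t) = -C_1e^(3t)sin(2t) + 2C_1e^(3t)cos(2t) + 2C_2e^(3t)sin(2t) + C_2e^(3t)cos(2t)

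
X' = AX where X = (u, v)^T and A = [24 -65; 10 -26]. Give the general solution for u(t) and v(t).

u(t) = 3K_1e^(-t)sin(5t) - 2K_1e^(-t)cos(5t) - 2K_2e^(-t)sin(5t) - 3K_2e^(-t)cos(5t), v(t) = K_1e^(-t)sin(5t) - K_1e^(-t)cos(5t) - K_2e^(-t)sin(5t) - K_2e^(-t)cos(5t)

Coefficient matrix A = [[24, -65], [10, -26]].
Characteristic polynomial det(A - λI) = λ^2 + 2λ + 26 = 0.
Eigenvalues λ = -1 ± 5i (complex conjugate pair).
For λ=-1+5i: an eigenvector is (-2,-1) - i(3,1) = (-2 - 3i, -1 - i).
A real fundamental pair from Re and Im of e^((-1+5i)t)v: X_1 = e^(-t)(cos(5t)·(-2,-1) + sin(5t)·(3,1)), X_2 = e^(-t)(sin(5t)·(-2,-1) - cos(5t)·(3,1)).
General solution: K_1X_1 + K_2X_2.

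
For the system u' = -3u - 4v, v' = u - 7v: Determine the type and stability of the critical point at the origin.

stable improper node

A = [[-3,-4],[1,-7]]; det(A-λI) = λ^2 + 10λ + 25.
repeated λ = -5 with a single eigenvector.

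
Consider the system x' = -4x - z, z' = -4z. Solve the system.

Coefficient matrix A = [[-4, -1], [0, -4]].
Characteristic polynomial det(A - λI) = λ^2 + 8λ + 16 = 0.
Single eigenvalue λ = -4 with algebraic multiplicity 2.
Eigenvector v = (-1,0); generalized eigenvector w with (A-λI)w=v is (-2,1).
General solution: e^(-4t)[K_1·v + K_2·(t·v + w)].

x(t) = -K_1e^(-4t) - K_2te^(-4t) - 2K_2e^(-4t), z(t) = K_2e^(-4t)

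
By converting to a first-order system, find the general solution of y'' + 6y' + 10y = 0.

Let x_1 = y, x_2 = y'. Then x_1' = x_2 and x_2' = -10x_1 - 6x_2.
A = [[0,1],[-10,-6]]; det(A-λI) = λ^2 + 6λ + 10.
Eigenvalues λ = -3 ± i.

y(t) = K_1e^(-3t)cos(t) + K_2e^(-3t)sin(t)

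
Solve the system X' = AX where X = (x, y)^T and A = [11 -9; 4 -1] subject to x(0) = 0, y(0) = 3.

x(t) = -27te^(5t), y(t) = -18te^(5t) + 3e^(5t)

Coefficient matrix A = [[11, -9], [4, -1]].
Characteristic polynomial det(A - λI) = λ^2 - 10λ + 25 = 0.
Single eigenvalue λ = 5 with algebraic multiplicity 2.
Eigenvector v = (-3,-2); generalized eigenvector w with (A-λI)w=v is (1,1).
General solution: e^(5t)[C_1·v + C_2·(t·v + w)].
Applying x(0)=0, y(0)=3 gives C_1=3, C_2=9.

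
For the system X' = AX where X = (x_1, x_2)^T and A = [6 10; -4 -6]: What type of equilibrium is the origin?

A = [[6,10],[-4,-6]]; det(A-λI) = λ^2 + 4.
λ = 0 ± 2i: zero real part.

center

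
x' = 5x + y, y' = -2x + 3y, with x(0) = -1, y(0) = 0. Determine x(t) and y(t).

x(t) = -e^(4t)sin(t) - e^(4t)cos(t), y(t) = 2e^(4t)sin(t)

Coefficient matrix A = [[5, 1], [-2, 3]].
Characteristic polynomial det(A - λI) = λ^2 - 8λ + 17 = 0.
Eigenvalues λ = 4 ± i (complex conjugate pair).
For λ=4+i: an eigenvector is (1,-1) - i(0,-1) = (1, -1 + i).
A real fundamental pair from Re and Im of e^((4+i)t)v: X_1 = e^(4t)(cos(t)·(1,-1) + sin(t)·(0,-1)), X_2 = e^(4t)(sin(t)·(1,-1) - cos(t)·(0,-1)).
General solution: C_1X_1 + C_2X_2.
Applying x(0)=-1, y(0)=0 gives C_1=-1, C_2=-1.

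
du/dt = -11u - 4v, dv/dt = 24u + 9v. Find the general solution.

u(t) = K_1e^(t) - K_2e^(-3t), v(t) = -3K_1e^(t) + 2K_2e^(-3t)

Coefficient matrix A = [[-11, -4], [24, 9]].
Characteristic polynomial det(A - λI) = λ^2 + 2λ - 3 = 0.
Eigenvalues λ = 1, -3.
For λ=1: (A-λI) row 1 is [-12, -4], so an eigenvector is (1, -3).
For λ=-3: (A-λI) row 1 is [-8, -4], so an eigenvector is (-1, 2).
General solution: K_1e^(t)(1,-3) + K_2e^(-3t)(-1,2).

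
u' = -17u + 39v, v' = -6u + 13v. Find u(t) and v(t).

u(t) = -2C_1e^(-2t)sin(3t) + 3C_1e^(-2t)cos(3t) + 3C_2e^(-2t)sin(3t) + 2C_2e^(-2t)cos(3t), v(t) = -C_1e^(-2t)sin(3t) + C_1e^(-2t)cos(3t) + C_2e^(-2t)sin(3t) + C_2e^(-2t)cos(3t)

Coefficient matrix A = [[-17, 39], [-6, 13]].
Characteristic polynomial det(A - λI) = λ^2 + 4λ + 13 = 0.
Eigenvalues λ = -2 ± 3i (complex conjugate pair).
For λ=-2+3i: an eigenvector is (3,1) - i(-2,-1) = (3 + 2i, 1 + i).
A real fundamental pair from Re and Im of e^((-2+3i)t)v: X_1 = e^(-2t)(cos(3t)·(3,1) + sin(3t)·(-2,-1)), X_2 = e^(-2t)(sin(3t)·(3,1) - cos(3t)·(-2,-1)).
General solution: C_1X_1 + C_2X_2.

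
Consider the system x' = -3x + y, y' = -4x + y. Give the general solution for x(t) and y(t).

x(t) = c_1e^(-t) + c_2te^(-t) - c_2e^(-t), y(t) = 2c_1e^(-t) + 2c_2te^(-t) - c_2e^(-t)

Coefficient matrix A = [[-3, 1], [-4, 1]].
Characteristic polynomial det(A - λI) = λ^2 + 2λ + 1 = 0.
Single eigenvalue λ = -1 with algebraic multiplicity 2.
Eigenvector v = (1,2); generalized eigenvector w with (A-λI)w=v is (-1,-1).
General solution: e^(-t)[c_1·v + c_2·(t·v + w)].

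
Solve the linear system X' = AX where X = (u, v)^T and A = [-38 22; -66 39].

u(t) = -2c_1e^(-5t) - c_2e^(6t), v(t) = -3c_1e^(-5t) - 2c_2e^(6t)

Coefficient matrix A = [[-38, 22], [-66, 39]].
Characteristic polynomial det(A - λI) = λ^2 - λ - 30 = 0.
Eigenvalues λ = -5, 6.
For λ=-5: (A-λI) row 1 is [-33, 22], so an eigenvector is (-2, -3).
For λ=6: (A-λI) row 1 is [-44, 22], so an eigenvector is (-1, -2).
General solution: c_1e^(-5t)(-2,-3) + c_2e^(6t)(-1,-2).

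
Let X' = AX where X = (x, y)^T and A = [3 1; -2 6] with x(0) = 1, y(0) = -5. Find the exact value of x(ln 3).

-891

A = [[3,1],[-2,6]]; eigenvalues λ = 5, 4.
Eigenvectors: (1,2) for λ=5, (-1,-1) for λ=4.
From the initial condition, c_1 = -6, c_2 = -7.
x(ln 3) = (-6)(3^5)(1) + (-7)(3^4)(-1) = -891.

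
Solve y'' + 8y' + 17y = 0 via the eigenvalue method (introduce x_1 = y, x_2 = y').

Let x_1 = y, x_2 = y'. Then x_1' = x_2 and x_2' = -17x_1 - 8x_2.
A = [[0,1],[-17,-8]]; det(A-λI) = λ^2 + 8λ + 17.
Eigenvalues λ = -4 ± i.

y(t) = c_1e^(-4t)cos(t) + c_2e^(-4t)sin(t)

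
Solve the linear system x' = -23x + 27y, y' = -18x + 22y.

x(t) = -K_1e^(4t) - 3K_2e^(-5t), y(t) = -K_1e^(4t) - 2K_2e^(-5t)

Coefficient matrix A = [[-23, 27], [-18, 22]].
Characteristic polynomial det(A - λI) = λ^2 + λ - 20 = 0.
Eigenvalues λ = 4, -5.
For λ=4: (A-λI) row 1 is [-27, 27], so an eigenvector is (-1, -1).
For λ=-5: (A-λI) row 1 is [-18, 27], so an eigenvector is (-3, -2).
General solution: K_1e^(4t)(-1,-1) + K_2e^(-5t)(-3,-2).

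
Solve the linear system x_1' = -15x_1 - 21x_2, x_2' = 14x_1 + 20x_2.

x_1(t) = c_1e^(6t) - 3c_2e^(-t), x_2(t) = -c_1e^(6t) + 2c_2e^(-t)

Coefficient matrix A = [[-15, -21], [14, 20]].
Characteristic polynomial det(A - λI) = λ^2 - 5λ - 6 = 0.
Eigenvalues λ = 6, -1.
For λ=6: (A-λI) row 1 is [-21, -21], so an eigenvector is (1, -1).
For λ=-1: (A-λI) row 1 is [-14, -21], so an eigenvector is (-3, 2).
General solution: c_1e^(6t)(1,-1) + c_2e^(-t)(-3,2).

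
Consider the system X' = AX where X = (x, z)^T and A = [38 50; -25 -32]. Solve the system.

x(t) = 3K_1e^(3t)sin(5t) - K_1e^(3t)cos(5t) - K_2e^(3t)sin(5t) - 3K_2e^(3t)cos(5t), z(t) = -2K_1e^(3t)sin(5t) + K_1e^(3t)cos(5t) + K_2e^(3t)sin(5t) + 2K_2e^(3t)cos(5t)

Coefficient matrix A = [[38, 50], [-25, -32]].
Characteristic polynomial det(A - λI) = λ^2 - 6λ + 34 = 0.
Eigenvalues λ = 3 ± 5i (complex conjugate pair).
For λ=3+5i: an eigenvector is (-1,1) - i(3,-2) = (-1 - 3i, 1 + 2i).
A real fundamental pair from Re and Im of e^((3+5i)t)v: X_1 = e^(3t)(cos(5t)·(-1,1) + sin(5t)·(3,-2)), X_2 = e^(3t)(sin(5t)·(-1,1) - cos(5t)·(3,-2)).
General solution: K_1X_1 + K_2X_2.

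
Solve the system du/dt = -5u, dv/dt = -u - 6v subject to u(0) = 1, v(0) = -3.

Coefficient matrix A = [[-5, 0], [-1, -6]].
Characteristic polynomial det(A - λI) = λ^2 + 11λ + 30 = 0.
Eigenvalues λ = -6, -5.
For λ=-6: (A-λI) row 1 is [1, 0], so an eigenvector is (0, -1).
For λ=-5: (A-λI) row 2 is [-1, -1], so an eigenvector is (-1, 1).
General solution: K_1e^(-6t)(0,-1) + K_2e^(-5t)(-1,1).
Applying u(0)=1, v(0)=-3 gives K_1=2, K_2=-1.

u(t) = e^(-5t), v(t) = -e^(-5t) - 2e^(-6t)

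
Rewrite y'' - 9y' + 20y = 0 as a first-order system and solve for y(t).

y(t) = C_1e^(5t) + C_2e^(4t)

Let x_1 = y, x_2 = y'. Then x_1' = x_2 and x_2' = -20x_1 + 9x_2.
A = [[0,1],[-20,9]]; det(A-λI) = λ^2 - 9λ + 20.
Eigenvalues λ = 5, 4 with eigenvectors (1,5), (1,4).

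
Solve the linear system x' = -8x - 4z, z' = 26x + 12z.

Coefficient matrix A = [[-8, -4], [26, 12]].
Characteristic polynomial det(A - λI) = λ^2 - 4λ + 8 = 0.
Eigenvalues λ = 2 ± 2i (complex conjugate pair).
For λ=2+2i: an eigenvector is (1,-3) - i(1,-2) = (1 - i, -3 + 2i).
A real fundamental pair from Re and Im of e^((2+2i)t)v: X_1 = e^(2t)(cos(2t)·(1,-3) + sin(2t)·(1,-2)), X_2 = e^(2t)(sin(2t)·(1,-3) - cos(2t)·(1,-2)).
General solution: C_1X_1 + C_2X_2.

x(t) = C_1e^(2t)sin(2t) + C_1e^(2t)cos(2t) + C_2e^(2t)sin(2t) - C_2e^(2t)cos(2t), z(t) = -2C_1e^(2t)sin(2t) - 3C_1e^(2t)cos(2t) - 3C_2e^(2t)sin(2t) + 2C_2e^(2t)cos(2t)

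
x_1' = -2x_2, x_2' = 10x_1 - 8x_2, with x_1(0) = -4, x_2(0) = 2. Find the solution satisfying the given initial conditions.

x_1(t) = -10e^(-4t)sin(2t) - 4e^(-4t)cos(2t), x_2(t) = -24e^(-4t)sin(2t) + 2e^(-4t)cos(2t)

Coefficient matrix A = [[0, -2], [10, -8]].
Characteristic polynomial det(A - λI) = λ^2 + 8λ + 20 = 0.
Eigenvalues λ = -4 ± 2i (complex conjugate pair).
For λ=-4+2i: an eigenvector is (0,-1) - i(1,2) = (0 - i, -1 - 2i).
A real fundamental pair from Re and Im of e^((-4+2i)t)v: X_1 = e^(-4t)(cos(2t)·(0,-1) + sin(2t)·(1,2)), X_2 = e^(-4t)(sin(2t)·(0,-1) - cos(2t)·(1,2)).
General solution: C_1X_1 + C_2X_2.
Applying x_1(0)=-4, x_2(0)=2 gives C_1=-10, C_2=4.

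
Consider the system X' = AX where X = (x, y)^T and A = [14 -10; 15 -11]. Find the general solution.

Coefficient matrix A = [[14, -10], [15, -11]].
Characteristic polynomial det(A - λI) = λ^2 - 3λ - 4 = 0.
Eigenvalues λ = 4, -1.
For λ=4: (A-λI) row 1 is [10, -10], so an eigenvector is (1, 1).
For λ=-1: (A-λI) row 1 is [15, -10], so an eigenvector is (-2, -3).
General solution: C_1e^(4t)(1,1) + C_2e^(-t)(-2,-3).

x(t) = C_1e^(4t) - 2C_2e^(-t), y(t) = C_1e^(4t) - 3C_2e^(-t)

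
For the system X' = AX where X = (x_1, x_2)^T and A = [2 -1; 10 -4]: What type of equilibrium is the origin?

A = [[2,-1],[10,-4]]; det(A-λI) = λ^2 + 2λ + 2.
λ = -1 ± i: negative real part.

stable spiral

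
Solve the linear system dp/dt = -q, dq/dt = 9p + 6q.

Coefficient matrix A = [[0, -1], [9, 6]].
Characteristic polynomial det(A - λI) = λ^2 - 6λ + 9 = 0.
Single eigenvalue λ = 3 with algebraic multiplicity 2.
Eigenvector v = (-1,3); generalized eigenvector w with (A-λI)w=v is (1,-2).
General solution: e^(3t)[K_1·v + K_2·(t·v + w)].

p(t) = -K_1e^(3t) - K_2te^(3t) + K_2e^(3t), q(t) = 3K_1e^(3t) + 3K_2te^(3t) - 2K_2e^(3t)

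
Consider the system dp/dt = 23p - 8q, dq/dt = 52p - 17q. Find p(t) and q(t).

Coefficient matrix A = [[23, -8], [52, -17]].
Characteristic polynomial det(A - λI) = λ^2 - 6λ + 25 = 0.
Eigenvalues λ = 3 ± 4i (complex conjugate pair).
For λ=3+4i: an eigenvector is (-1,-2) - i(-1,-3) = (-1 + i, -2 + 3i).
A real fundamental pair from Re and Im of e^((3+4i)t)v: X_1 = e^(3t)(cos(4t)·(-1,-2) + sin(4t)·(-1,-3)), X_2 = e^(3t)(sin(4t)·(-1,-2) - cos(4t)·(-1,-3)).
General solution: c_1X_1 + c_2X_2.

p(t) = -c_1e^(3t)sin(4t) - c_1e^(3t)cos(4t) - c_2e^(3t)sin(4t) + c_2e^(3t)cos(4t), q(t) = -3c_1e^(3t)sin(4t) - 2c_1e^(3t)cos(4t) - 2c_2e^(3t)sin(4t) + 3c_2e^(3t)cos(4t)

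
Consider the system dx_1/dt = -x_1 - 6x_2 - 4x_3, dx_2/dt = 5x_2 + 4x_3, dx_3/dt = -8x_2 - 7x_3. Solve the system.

Coefficient matrix A = [[-1, -6, -4], [0, 5, 4], [0, -8, -7]].
det(A - λI) = 0 gives eigenvalues λ = 1, -1, -3.
For λ=1: eigenvector (-1,1,-1).
For λ=-1: eigenvector (1,0,0).
For λ=-3: eigenvector (1,-1,2).
General solution: K_1e^(t)(-1,1,-1) + K_2e^(-t)(1,0,0) + K_3e^(-3t)(1,-1,2).

x_1(t) = -K_1e^(t) + K_2e^(-t) + K_3e^(-3t), x_2(t) = K_1e^(t) - K_3e^(-3t), x_3(t) = -K_1e^(t) + 2K_3e^(-3t)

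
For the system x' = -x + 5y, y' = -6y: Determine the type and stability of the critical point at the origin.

A = [[-1,5],[0,-6]]; det(A-λI) = λ^2 + 7λ + 6.
λ = -1, -6: both negative.

stable node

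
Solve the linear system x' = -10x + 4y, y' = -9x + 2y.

x(t) = 2K_1e^(-4t) + 2K_2te^(-4t) + K_2e^(-4t), y(t) = 3K_1e^(-4t) + 3K_2te^(-4t) + 2K_2e^(-4t)

Coefficient matrix A = [[-10, 4], [-9, 2]].
Characteristic polynomial det(A - λI) = λ^2 + 8λ + 16 = 0.
Single eigenvalue λ = -4 with algebraic multiplicity 2.
Eigenvector v = (2,3); generalized eigenvector w with (A-λI)w=v is (1,2).
General solution: e^(-4t)[K_1·v + K_2·(t·v + w)].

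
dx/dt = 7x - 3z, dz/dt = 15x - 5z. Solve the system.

x(t) = -C_1e^(t)sin(3t) + C_2e^(t)cos(3t), z(t) = -2C_1e^(t)sin(3t) + C_1e^(t)cos(3t) + C_2e^(t)sin(3t) + 2C_2e^(t)cos(3t)

Coefficient matrix A = [[7, -3], [15, -5]].
Characteristic polynomial det(A - λI) = λ^2 - 2λ + 10 = 0.
Eigenvalues λ = 1 ± 3i (complex conjugate pair).
For λ=1+3i: an eigenvector is (0,1) - i(-1,-2) = (0 + i, 1 + 2i).
A real fundamental pair from Re and Im of e^((1+3i)t)v: X_1 = e^(t)(cos(3t)·(0,1) + sin(3t)·(-1,-2)), X_2 = e^(t)(sin(3t)·(0,1) - cos(3t)·(-1,-2)).
General solution: C_1X_1 + C_2X_2.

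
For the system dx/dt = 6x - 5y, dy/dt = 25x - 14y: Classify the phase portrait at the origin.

stable spiral

A = [[6,-5],[25,-14]]; det(A-λI) = λ^2 + 8λ + 41.
λ = -4 ± 5i: negative real part.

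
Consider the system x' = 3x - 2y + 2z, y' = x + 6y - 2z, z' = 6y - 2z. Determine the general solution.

Coefficient matrix A = [[3, -2, 2], [1, 6, -2], [0, 6, -2]].
det(A - λI) = 0 gives eigenvalues λ = 4, 2, 1.
For λ=4: eigenvector (0,1,1).
For λ=2: eigenvector (2,-2,-3).
For λ=1: eigenvector (-1,1,2).
General solution: K_1e^(4t)(0,1,1) + K_2e^(2t)(2,-2,-3) + K_3e^(t)(-1,1,2).

x(t) = 2K_2e^(2t) - K_3e^(t), y(t) = K_1e^(4t) - 2K_2e^(2t) + K_3e^(t), z(t) = K_1e^(4t) - 3K_2e^(2t) + 2K_3e^(t)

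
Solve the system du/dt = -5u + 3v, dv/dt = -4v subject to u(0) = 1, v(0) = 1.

u(t) = 3e^(-4t) - 2e^(-5t), v(t) = e^(-4t)

Coefficient matrix A = [[-5, 3], [0, -4]].
Characteristic polynomial det(A - λI) = λ^2 + 9λ + 20 = 0.
Eigenvalues λ = -5, -4.
For λ=-5: (A-λI) row 1 is [0, 3], so an eigenvector is (-1, 0).
For λ=-4: (A-λI) row 1 is [-1, 3], so an eigenvector is (-3, -1).
General solution: c_1e^(-5t)(-1,0) + c_2e^(-4t)(-3,-1).
Applying u(0)=1, v(0)=1 gives c_1=2, c_2=-1.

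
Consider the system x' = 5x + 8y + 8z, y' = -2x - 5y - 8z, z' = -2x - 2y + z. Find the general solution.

x(t) = 2C_1e^(t) - C_2e^(-3t), y(t) = -2C_1e^(t) + C_2e^(-3t) + C_3e^(3t), z(t) = C_1e^(t) - C_3e^(3t)

Coefficient matrix A = [[5, 8, 8], [-2, -5, -8], [-2, -2, 1]].
det(A - λI) = 0 gives eigenvalues λ = 1, -3, 3.
For λ=1: eigenvector (2,-2,1).
For λ=-3: eigenvector (-1,1,0).
For λ=3: eigenvector (0,1,-1).
General solution: C_1e^(t)(2,-2,1) + C_2e^(-3t)(-1,1,0) + C_3e^(3t)(0,1,-1).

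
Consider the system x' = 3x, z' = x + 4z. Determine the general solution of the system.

Coefficient matrix A = [[3, 0], [1, 4]].
Characteristic polynomial det(A - λI) = λ^2 - 7λ + 12 = 0.
Eigenvalues λ = 4, 3.
For λ=4: (A-λI) row 1 is [-1, 0], so an eigenvector is (0, 1).
For λ=3: (A-λI) row 2 is [1, 1], so an eigenvector is (1, -1).
General solution: c_1e^(4t)(0,1) + c_2e^(3t)(1,-1).

x(t) = c_2e^(3t), z(t) = c_1e^(4t) - c_2e^(3t)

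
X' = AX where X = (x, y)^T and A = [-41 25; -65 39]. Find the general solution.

x(t) = 2c_1e^(-t)sin(5t) + c_1e^(-t)cos(5t) + c_2e^(-t)sin(5t) - 2c_2e^(-t)cos(5t), y(t) = 3c_1e^(-t)sin(5t) + 2c_1e^(-t)cos(5t) + 2c_2e^(-t)sin(5t) - 3c_2e^(-t)cos(5t)

Coefficient matrix A = [[-41, 25], [-65, 39]].
Characteristic polynomial det(A - λI) = λ^2 + 2λ + 26 = 0.
Eigenvalues λ = -1 ± 5i (complex conjugate pair).
For λ=-1+5i: an eigenvector is (1,2) - i(2,3) = (1 - 2i, 2 - 3i).
A real fundamental pair from Re and Im of e^((-1+5i)t)v: X_1 = e^(-t)(cos(5t)·(1,2) + sin(5t)·(2,3)), X_2 = e^(-t)(sin(5t)·(1,2) - cos(5t)·(2,3)).
General solution: c_1X_1 + c_2X_2.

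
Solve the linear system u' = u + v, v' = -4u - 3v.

Coefficient matrix A = [[1, 1], [-4, -3]].
Characteristic polynomial det(A - λI) = λ^2 + 2λ + 1 = 0.
Single eigenvalue λ = -1 with algebraic multiplicity 2.
Eigenvector v = (-1,2); generalized eigenvector w with (A-λI)w=v is (0,-1).
General solution: e^(-t)[K_1·v + K_2·(t·v + w)].

u(t) = -K_1e^(-t) - K_2te^(-t), v(t) = 2K_1e^(-t) + 2K_2te^(-t) - K_2e^(-t)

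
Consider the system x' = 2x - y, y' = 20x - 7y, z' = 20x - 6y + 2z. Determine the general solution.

Coefficient matrix A = [[2, -1, 0], [20, -7, 0], [20, -6, 2]].
det(A - λI) = 0 gives eigenvalues λ = -3, -2, 2.
For λ=-3: eigenvector (1,5,2).
For λ=-2: eigenvector (1,4,1).
For λ=2: eigenvector (0,0,1).
General solution: C_1e^(-3t)(1,5,2) + C_2e^(-2t)(1,4,1) + C_3e^(2t)(0,0,1).

x(t) = C_1e^(-3t) + C_2e^(-2t), y(t) = 5C_1e^(-3t) + 4C_2e^(-2t), z(t) = 2C_1e^(-3t) + C_2e^(-2t) + C_3e^(2t)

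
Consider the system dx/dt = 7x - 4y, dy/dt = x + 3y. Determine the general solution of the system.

x(t) = -2K_1e^(5t) - 2K_2te^(5t) + K_2e^(5t), y(t) = -K_1e^(5t) - K_2te^(5t) + K_2e^(5t)

Coefficient matrix A = [[7, -4], [1, 3]].
Characteristic polynomial det(A - λI) = λ^2 - 10λ + 25 = 0.
Single eigenvalue λ = 5 with algebraic multiplicity 2.
Eigenvector v = (-2,-1); generalized eigenvector w with (A-λI)w=v is (1,1).
General solution: e^(5t)[K_1·v + K_2·(t·v + w)].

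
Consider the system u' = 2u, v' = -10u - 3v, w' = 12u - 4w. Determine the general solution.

u(t) = c_3e^(2t), v(t) = c_2e^(-3t) - 2c_3e^(2t), w(t) = c_1e^(-4t) + 2c_3e^(2t)

Coefficient matrix A = [[2, 0, 0], [-10, -3, 0], [12, 0, -4]].
det(A - λI) = 0 gives eigenvalues λ = -4, -3, 2.
For λ=-4: eigenvector (0,0,1).
For λ=-3: eigenvector (0,1,0).
For λ=2: eigenvector (1,-2,2).
General solution: c_1e^(-4t)(0,0,1) + c_2e^(-3t)(0,1,0) + c_3e^(2t)(1,-2,2).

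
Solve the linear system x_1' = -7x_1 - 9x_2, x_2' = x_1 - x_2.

x_1(t) = 3K_1e^(-4t) + 3K_2te^(-4t) - K_2e^(-4t), x_2(t) = -K_1e^(-4t) - K_2te^(-4t)

Coefficient matrix A = [[-7, -9], [1, -1]].
Characteristic polynomial det(A - λI) = λ^2 + 8λ + 16 = 0.
Single eigenvalue λ = -4 with algebraic multiplicity 2.
Eigenvector v = (3,-1); generalized eigenvector w with (A-λI)w=v is (-1,0).
General solution: e^(-4t)[K_1·v + K_2·(t·v + w)].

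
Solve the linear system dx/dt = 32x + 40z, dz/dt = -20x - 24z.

Coefficient matrix A = [[32, 40], [-20, -24]].
Characteristic polynomial det(A - λI) = λ^2 - 8λ + 32 = 0.
Eigenvalues λ = 4 ± 4i (complex conjugate pair).
For λ=4+4i: an eigenvector is (1,-1) - i(-3,2) = (1 + 3i, -1 - 2i).
A real fundamental pair from Re and Im of e^((4+4i)t)v: X_1 = e^(4t)(cos(4t)·(1,-1) + sin(4t)·(-3,2)), X_2 = e^(4t)(sin(4t)·(1,-1) - cos(4t)·(-3,2)).
General solution: K_1X_1 + K_2X_2.

x(t) = -3K_1e^(4t)sin(4t) + K_1e^(4t)cos(4t) + K_2e^(4t)sin(4t) + 3K_2e^(4t)cos(4t), z(t) = 2K_1e^(4t)sin(4t) - K_1e^(4t)cos(4t) - K_2e^(4t)sin(4t) - 2K_2e^(4t)cos(4t)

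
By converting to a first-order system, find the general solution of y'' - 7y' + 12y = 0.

Let x_1 = y, x_2 = y'. Then x_1' = x_2 and x_2' = -12x_1 + 7x_2.
A = [[0,1],[-12,7]]; det(A-λI) = λ^2 - 7λ + 12.
Eigenvalues λ = 3, 4 with eigenvectors (1,3), (1,4).

y(t) = C_1e^(3t) + C_2e^(4t)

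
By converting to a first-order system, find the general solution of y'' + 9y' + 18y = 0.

y(t) = K_1e^(-6t) + K_2e^(-3t)

Let x_1 = y, x_2 = y'. Then x_1' = x_2 and x_2' = -18x_1 - 9x_2.
A = [[0,1],[-18,-9]]; det(A-λI) = λ^2 + 9λ + 18.
Eigenvalues λ = -6, -3 with eigenvectors (1,-6), (1,-3).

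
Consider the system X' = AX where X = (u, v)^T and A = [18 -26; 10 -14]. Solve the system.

Coefficient matrix A = [[18, -26], [10, -14]].
Characteristic polynomial det(A - λI) = λ^2 - 4λ + 8 = 0.
Eigenvalues λ = 2 ± 2i (complex conjugate pair).
For λ=2+2i: an eigenvector is (-3,-2) - i(2,1) = (-3 - 2i, -2 - i).
A real fundamental pair from Re and Im of e^((2+2i)t)v: X_1 = e^(2t)(cos(2t)·(-3,-2) + sin(2t)·(2,1)), X_2 = e^(2t)(sin(2t)·(-3,-2) - cos(2t)·(2,1)).
General solution: c_1X_1 + c_2X_2.

u(t) = 2c_1e^(2t)sin(2t) - 3c_1e^(2t)cos(2t) - 3c_2e^(2t)sin(2t) - 2c_2e^(2t)cos(2t), v(t) = c_1e^(2t)sin(2t) - 2c_1e^(2t)cos(2t) - 2c_2e^(2t)sin(2t) - c_2e^(2t)cos(2t)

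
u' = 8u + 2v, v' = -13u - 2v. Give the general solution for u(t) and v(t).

Coefficient matrix A = [[8, 2], [-13, -2]].
Characteristic polynomial det(A - λI) = λ^2 - 6λ + 10 = 0.
Eigenvalues λ = 3 ± i (complex conjugate pair).
For λ=3+i: an eigenvector is (-1,3) - i(1,-2) = (-1 - i, 3 + 2i).
A real fundamental pair from Re and Im of e^((3+i)t)v: X_1 = e^(3t)(cos(t)·(-1,3) + sin(t)·(1,-2)), X_2 = e^(3t)(sin(t)·(-1,3) - cos(t)·(1,-2)).
General solution: K_1X_1 + K_2X_2.

u(t) = K_1e^(3t)sin(t) - K_1e^(3t)cos(t) - K_2e^(3t)sin(t) - K_2e^(3t)cos(t), v(t) = -2K_1e^(3t)sin(t) + 3K_1e^(3t)cos(t) + 3K_2e^(3t)sin(t) + 2K_2e^(3t)cos(t)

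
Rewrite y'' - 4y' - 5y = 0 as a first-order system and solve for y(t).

Let x_1 = y, x_2 = y'. Then x_1' = x_2 and x_2' = 5x_1 + 4x_2.
A = [[0,1],[5,4]]; det(A-λI) = λ^2 - 4λ - 5.
Eigenvalues λ = 5, -1 with eigenvectors (1,5), (1,-1).

y(t) = K_1e^(5t) + K_2e^(-t)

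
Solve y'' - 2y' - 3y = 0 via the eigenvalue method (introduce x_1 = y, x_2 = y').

Let x_1 = y, x_2 = y'. Then x_1' = x_2 and x_2' = 3x_1 + 2x_2.
A = [[0,1],[3,2]]; det(A-λI) = λ^2 - 2λ - 3.
Eigenvalues λ = 3, -1 with eigenvectors (1,3), (1,-1).

y(t) = K_1e^(3t) + K_2e^(-t)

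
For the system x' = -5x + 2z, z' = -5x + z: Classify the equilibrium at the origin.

A = [[-5,2],[-5,1]]; det(A-λI) = λ^2 + 4λ + 5.
λ = -2 ± i: negative real part.

stable spiral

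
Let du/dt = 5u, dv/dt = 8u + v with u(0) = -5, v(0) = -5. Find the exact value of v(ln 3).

A = [[5,0],[8,1]]; eigenvalues λ = 5, 1.
Eigenvectors: (-1,-2) for λ=5, (0,-1) for λ=1.
From the initial condition, c_1 = 5, c_2 = -5.
v(ln 3) = (5)(3^5)(-2) + (-5)(3^1)(-1) = -2415.

-2415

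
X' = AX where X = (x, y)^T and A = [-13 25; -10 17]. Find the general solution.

x(t) = -2C_1e^(2t)sin(5t) - C_1e^(2t)cos(5t) - C_2e^(2t)sin(5t) + 2C_2e^(2t)cos(5t), y(t) = -C_1e^(2t)sin(5t) - C_1e^(2t)cos(5t) - C_2e^(2t)sin(5t) + C_2e^(2t)cos(5t)

Coefficient matrix A = [[-13, 25], [-10, 17]].
Characteristic polynomial det(A - λI) = λ^2 - 4λ + 29 = 0.
Eigenvalues λ = 2 ± 5i (complex conjugate pair).
For λ=2+5i: an eigenvector is (-1,-1) - i(-2,-1) = (-1 + 2i, -1 + i).
A real fundamental pair from Re and Im of e^((2+5i)t)v: X_1 = e^(2t)(cos(5t)·(-1,-1) + sin(5t)·(-2,-1)), X_2 = e^(2t)(sin(5t)·(-1,-1) - cos(5t)·(-2,-1)).
General solution: C_1X_1 + C_2X_2.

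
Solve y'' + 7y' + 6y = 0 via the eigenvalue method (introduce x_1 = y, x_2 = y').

Let x_1 = y, x_2 = y'. Then x_1' = x_2 and x_2' = -6x_1 - 7x_2.
A = [[0,1],[-6,-7]]; det(A-λI) = λ^2 + 7λ + 6.
Eigenvalues λ = -1, -6 with eigenvectors (1,-1), (1,-6).

y(t) = K_1e^(-t) + K_2e^(-6t)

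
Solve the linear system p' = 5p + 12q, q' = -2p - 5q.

p(t) = -3C_1e^(t) + 2C_2e^(-t), q(t) = C_1e^(t) - C_2e^(-t)

Coefficient matrix A = [[5, 12], [-2, -5]].
Characteristic polynomial det(A - λI) = λ^2 - 1 = 0.
Eigenvalues λ = 1, -1.
For λ=1: (A-λI) row 1 is [4, 12], so an eigenvector is (-3, 1).
For λ=-1: (A-λI) row 1 is [6, 12], so an eigenvector is (2, -1).
General solution: C_1e^(t)(-3,1) + C_2e^(-t)(2,-1).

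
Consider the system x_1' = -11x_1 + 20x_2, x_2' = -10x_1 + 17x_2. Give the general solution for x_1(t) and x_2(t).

x_1(t) = 3K_1e^(3t)sin(2t) + K_1e^(3t)cos(2t) + K_2e^(3t)sin(2t) - 3K_2e^(3t)cos(2t), x_2(t) = 2K_1e^(3t)sin(2t) + K_1e^(3t)cos(2t) + K_2e^(3t)sin(2t) - 2K_2e^(3t)cos(2t)

Coefficient matrix A = [[-11, 20], [-10, 17]].
Characteristic polynomial det(A - λI) = λ^2 - 6λ + 13 = 0.
Eigenvalues λ = 3 ± 2i (complex conjugate pair).
For λ=3+2i: an eigenvector is (1,1) - i(3,2) = (1 - 3i, 1 - 2i).
A real fundamental pair from Re and Im of e^((3+2i)t)v: X_1 = e^(3t)(cos(2t)·(1,1) + sin(2t)·(3,2)), X_2 = e^(3t)(sin(2t)·(1,1) - cos(2t)·(3,2)).
General solution: K_1X_1 + K_2X_2.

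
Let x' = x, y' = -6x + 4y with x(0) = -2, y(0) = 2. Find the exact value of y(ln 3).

A = [[1,0],[-6,4]]; eigenvalues λ = 1, 4.
Eigenvectors: (1,2) for λ=1, (0,1) for λ=4.
From the initial condition, c_1 = -2, c_2 = 6.
y(ln 3) = (-2)(3^1)(2) + (6)(3^4)(1) = 474.

474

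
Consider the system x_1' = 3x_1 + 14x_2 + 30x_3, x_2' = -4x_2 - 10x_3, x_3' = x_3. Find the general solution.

Coefficient matrix A = [[3, 14, 30], [0, -4, -10], [0, 0, 1]].
det(A - λI) = 0 gives eigenvalues λ = 1, 3, -4.
For λ=1: eigenvector (1,2,-1).
For λ=3: eigenvector (1,0,0).
For λ=-4: eigenvector (-2,1,0).
General solution: K_1e^(t)(1,2,-1) + K_2e^(3t)(1,0,0) + K_3e^(-4t)(-2,1,0).

x_1(t) = K_1e^(t) + K_2e^(3t) - 2K_3e^(-4t), x_2(t) = 2K_1e^(t) + K_3e^(-4t), x_3(t) = -K_1e^(t)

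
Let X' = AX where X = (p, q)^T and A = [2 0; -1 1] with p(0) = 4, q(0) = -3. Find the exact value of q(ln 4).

A = [[2,0],[-1,1]]; eigenvalues λ = 1, 2.
Eigenvectors: (0,1) for λ=1, (-1,1) for λ=2.
From the initial condition, c_1 = 1, c_2 = -4.
q(ln 4) = (1)(4^1)(1) + (-4)(4^2)(1) = -60.

-60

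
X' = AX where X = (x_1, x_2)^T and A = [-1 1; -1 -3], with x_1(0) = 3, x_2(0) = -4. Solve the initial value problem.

Coefficient matrix A = [[-1, 1], [-1, -3]].
Characteristic polynomial det(A - λI) = λ^2 + 4λ + 4 = 0.
Single eigenvalue λ = -2 with algebraic multiplicity 2.
Eigenvector v = (1,-1); generalized eigenvector w with (A-λI)w=v is (-1,2).
General solution: e^(-2t)[K_1·v + K_2·(t·v + w)].
Applying x_1(0)=3, x_2(0)=-4 gives K_1=2, K_2=-1.

x_1(t) = -te^(-2t) + 3e^(-2t), x_2(t) = te^(-2t) - 4e^(-2t)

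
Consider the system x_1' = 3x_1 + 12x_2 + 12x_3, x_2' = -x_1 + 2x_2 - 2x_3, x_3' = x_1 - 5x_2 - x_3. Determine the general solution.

Coefficient matrix A = [[3, 12, 12], [-1, 2, -2], [1, -5, -1]].
det(A - λI) = 0 gives eigenvalues λ = 3, -3, 4.
For λ=3: eigenvector (1,1,-1).
For λ=-3: eigenvector (2,0,-1).
For λ=4: eigenvector (0,1,-1).
General solution: c_1e^(3t)(1,1,-1) + c_2e^(-3t)(2,0,-1) + c_3e^(4t)(0,1,-1).

x_1(t) = c_1e^(3t) + 2c_2e^(-3t), x_2(t) = c_1e^(3t) + c_3e^(4t), x_3(t) = -c_1e^(3t) - c_2e^(-3t) - c_3e^(4t)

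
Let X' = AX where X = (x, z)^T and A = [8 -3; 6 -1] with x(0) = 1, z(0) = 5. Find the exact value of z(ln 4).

A = [[8,-3],[6,-1]]; eigenvalues λ = 2, 5.
Eigenvectors: (-1,-2) for λ=2, (-1,-1) for λ=5.
From the initial condition, c_1 = -4, c_2 = 3.
z(ln 4) = (-4)(4^2)(-2) + (3)(4^5)(-1) = -2944.

-2944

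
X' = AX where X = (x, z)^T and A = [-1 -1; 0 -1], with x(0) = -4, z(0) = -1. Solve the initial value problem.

x(t) = te^(-t) - 4e^(-t), z(t) = -e^(-t)

Coefficient matrix A = [[-1, -1], [0, -1]].
Characteristic polynomial det(A - λI) = λ^2 + 2λ + 1 = 0.
Single eigenvalue λ = -1 with algebraic multiplicity 2.
Eigenvector v = (1,0); generalized eigenvector w with (A-λI)w=v is (2,-1).
General solution: e^(-t)[c_1·v + c_2·(t·v + w)].
Applying x(0)=-4, z(0)=-1 gives c_1=-6, c_2=1.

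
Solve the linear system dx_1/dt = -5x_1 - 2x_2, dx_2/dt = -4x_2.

Coefficient matrix A = [[-5, -2], [0, -4]].
Characteristic polynomial det(A - λI) = λ^2 + 9λ + 20 = 0.
Eigenvalues λ = -5, -4.
For λ=-5: (A-λI) row 1 is [0, -2], so an eigenvector is (1, 0).
For λ=-4: (A-λI) row 1 is [-1, -2], so an eigenvector is (2, -1).
General solution: c_1e^(-5t)(1,0) + c_2e^(-4t)(2,-1).

x_1(t) = c_1e^(-5t) + 2c_2e^(-4t), x_2(t) = -c_2e^(-4t)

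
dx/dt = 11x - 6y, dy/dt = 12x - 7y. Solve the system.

Coefficient matrix A = [[11, -6], [12, -7]].
Characteristic polynomial det(A - λI) = λ^2 - 4λ - 5 = 0.
Eigenvalues λ = -1, 5.
For λ=-1: (A-λI) row 1 is [12, -6], so an eigenvector is (1, 2).
For λ=5: (A-λI) row 1 is [6, -6], so an eigenvector is (1, 1).
General solution: c_1e^(-t)(1,2) + c_2e^(5t)(1,1).

x(t) = c_1e^(-t) + c_2e^(5t), y(t) = 2c_1e^(-t) + c_2e^(5t)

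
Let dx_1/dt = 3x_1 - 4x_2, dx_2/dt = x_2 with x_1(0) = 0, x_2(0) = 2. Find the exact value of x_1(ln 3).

A = [[3,-4],[0,1]]; eigenvalues λ = 1, 3.
Eigenvectors: (-2,-1) for λ=1, (1,0) for λ=3.
From the initial condition, c_1 = -2, c_2 = -4.
x_1(ln 3) = (-2)(3^1)(-2) + (-4)(3^3)(1) = -96.

-96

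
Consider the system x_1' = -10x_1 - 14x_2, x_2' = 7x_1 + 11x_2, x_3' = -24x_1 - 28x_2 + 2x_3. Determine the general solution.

x_1(t) = K_1e^(4t) + 2K_2e^(-3t), x_2(t) = -K_1e^(4t) - K_2e^(-3t), x_3(t) = 2K_1e^(4t) + 4K_2e^(-3t) + K_3e^(2t)

Coefficient matrix A = [[-10, -14, 0], [7, 11, 0], [-24, -28, 2]].
det(A - λI) = 0 gives eigenvalues λ = 4, -3, 2.
For λ=4: eigenvector (1,-1,2).
For λ=-3: eigenvector (2,-1,4).
For λ=2: eigenvector (0,0,1).
General solution: K_1e^(4t)(1,-1,2) + K_2e^(-3t)(2,-1,4) + K_3e^(2t)(0,0,1).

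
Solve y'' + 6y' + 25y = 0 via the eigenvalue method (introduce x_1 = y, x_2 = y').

y(t) = C_1e^(-3t)cos(4t) + C_2e^(-3t)sin(4t)

Let x_1 = y, x_2 = y'. Then x_1' = x_2 and x_2' = -25x_1 - 6x_2.
A = [[0,1],[-25,-6]]; det(A-λI) = λ^2 + 6λ + 25.
Eigenvalues λ = -3 ± 4i.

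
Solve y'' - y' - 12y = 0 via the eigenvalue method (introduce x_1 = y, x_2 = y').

y(t) = C_1e^(-3t) + C_2e^(4t)

Let x_1 = y, x_2 = y'. Then x_1' = x_2 and x_2' = 12x_1 + x_2.
A = [[0,1],[12,1]]; det(A-λI) = λ^2 - λ - 12.
Eigenvalues λ = -3, 4 with eigenvectors (1,-3), (1,4).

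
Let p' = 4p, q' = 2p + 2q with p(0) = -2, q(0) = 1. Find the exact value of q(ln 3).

A = [[4,0],[2,2]]; eigenvalues λ = 2, 4.
Eigenvectors: (0,-1) for λ=2, (1,1) for λ=4.
From the initial condition, c_1 = -3, c_2 = -2.
q(ln 3) = (-3)(3^2)(-1) + (-2)(3^4)(1) = -135.

-135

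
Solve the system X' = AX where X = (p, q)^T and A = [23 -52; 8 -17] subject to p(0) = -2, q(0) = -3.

Coefficient matrix A = [[23, -52], [8, -17]].
Characteristic polynomial det(A - λI) = λ^2 - 6λ + 25 = 0.
Eigenvalues λ = 3 ± 4i (complex conjugate pair).
For λ=3+4i: an eigenvector is (3,1) - i(2,1) = (3 - 2i, 1 - i).
A real fundamental pair from Re and Im of e^((3+4i)t)v: X_1 = e^(3t)(cos(4t)·(3,1) + sin(4t)·(2,1)), X_2 = e^(3t)(sin(4t)·(3,1) - cos(4t)·(2,1)).
General solution: K_1X_1 + K_2X_2.
Applying p(0)=-2, q(0)=-3 gives K_1=4, K_2=7.

p(t) = 29e^(3t)sin(4t) - 2e^(3t)cos(4t), q(t) = 11e^(3t)sin(4t) - 3e^(3t)cos(4t)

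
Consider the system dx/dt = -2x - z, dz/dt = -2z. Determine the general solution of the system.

Coefficient matrix A = [[-2, -1], [0, -2]].
Characteristic polynomial det(A - λI) = λ^2 + 4λ + 4 = 0.
Single eigenvalue λ = -2 with algebraic multiplicity 2.
Eigenvector v = (1,0); generalized eigenvector w with (A-λI)w=v is (2,-1).
General solution: e^(-2t)[C_1·v + C_2·(t·v + w)].

x(t) = C_1e^(-2t) + C_2te^(-2t) + 2C_2e^(-2t), z(t) = -C_2e^(-2t)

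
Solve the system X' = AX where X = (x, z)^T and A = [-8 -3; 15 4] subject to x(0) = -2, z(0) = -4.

x(t) = 8e^(-2t)sin(3t) - 2e^(-2t)cos(3t), z(t) = -18e^(-2t)sin(3t) - 4e^(-2t)cos(3t)

Coefficient matrix A = [[-8, -3], [15, 4]].
Characteristic polynomial det(A - λI) = λ^2 + 4λ + 13 = 0.
Eigenvalues λ = -2 ± 3i (complex conjugate pair).
For λ=-2+3i: an eigenvector is (1,-2) - i(0,1) = (1, -2 - i).
A real fundamental pair from Re and Im of e^((-2+3i)t)v: X_1 = e^(-2t)(cos(3t)·(1,-2) + sin(3t)·(0,1)), X_2 = e^(-2t)(sin(3t)·(1,-2) - cos(3t)·(0,1)).
General solution: K_1X_1 + K_2X_2.
Applying x(0)=-2, z(0)=-4 gives K_1=-2, K_2=8.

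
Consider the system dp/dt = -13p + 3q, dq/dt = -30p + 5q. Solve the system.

Coefficient matrix A = [[-13, 3], [-30, 5]].
Characteristic polynomial det(A - λI) = λ^2 + 8λ + 25 = 0.
Eigenvalues λ = -4 ± 3i (complex conjugate pair).
For λ=-4+3i: an eigenvector is (-1,-3) - i(0,1) = (-1, -3 - i).
A real fundamental pair from Re and Im of e^((-4+3i)t)v: X_1 = e^(-4t)(cos(3t)·(-1,-3) + sin(3t)·(0,1)), X_2 = e^(-4t)(sin(3t)·(-1,-3) - cos(3t)·(0,1)).
General solution: c_1X_1 + c_2X_2.

p(t) = -c_1e^(-4t)cos(3t) - c_2e^(-4t)sin(3t), q(t) = c_1e^(-4t)sin(3t) - 3c_1e^(-4t)cos(3t) - 3c_2e^(-4t)sin(3t) - c_2e^(-4t)cos(3t)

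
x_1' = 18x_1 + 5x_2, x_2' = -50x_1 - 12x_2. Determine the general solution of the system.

x_1(t) = -K_1e^(3t)sin(5t) + K_2e^(3t)cos(5t), x_2(t) = 3K_1e^(3t)sin(5t) - K_1e^(3t)cos(5t) - K_2e^(3t)sin(5t) - 3K_2e^(3t)cos(5t)

Coefficient matrix A = [[18, 5], [-50, -12]].
Characteristic polynomial det(A - λI) = λ^2 - 6λ + 34 = 0.
Eigenvalues λ = 3 ± 5i (complex conjugate pair).
For λ=3+5i: an eigenvector is (0,-1) - i(-1,3) = (0 + i, -1 - 3i).
A real fundamental pair from Re and Im of e^((3+5i)t)v: X_1 = e^(3t)(cos(5t)·(0,-1) + sin(5t)·(-1,3)), X_2 = e^(3t)(sin(5t)·(0,-1) - cos(5t)·(-1,3)).
General solution: K_1X_1 + K_2X_2.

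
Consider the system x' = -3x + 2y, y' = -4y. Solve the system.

x(t) = -c_1e^(-3t) - 2c_2e^(-4t), y(t) = c_2e^(-4t)

Coefficient matrix A = [[-3, 2], [0, -4]].
Characteristic polynomial det(A - λI) = λ^2 + 7λ + 12 = 0.
Eigenvalues λ = -3, -4.
For λ=-3: (A-λI) row 1 is [0, 2], so an eigenvector is (-1, 0).
For λ=-4: (A-λI) row 1 is [1, 2], so an eigenvector is (-2, 1).
General solution: c_1e^(-3t)(-1,0) + c_2e^(-4t)(-2,1).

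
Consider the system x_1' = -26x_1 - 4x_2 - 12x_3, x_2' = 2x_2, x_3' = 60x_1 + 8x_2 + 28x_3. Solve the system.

x_1(t) = c_1e^(2t) + c_2e^(-2t) - 2c_3e^(4t), x_2(t) = -c_1e^(2t), x_3(t) = -2c_1e^(2t) - 2c_2e^(-2t) + 5c_3e^(4t)

Coefficient matrix A = [[-26, -4, -12], [0, 2, 0], [60, 8, 28]].
det(A - λI) = 0 gives eigenvalues λ = 2, -2, 4.
For λ=2: eigenvector (1,-1,-2).
For λ=-2: eigenvector (1,0,-2).
For λ=4: eigenvector (-2,0,5).
General solution: c_1e^(2t)(1,-1,-2) + c_2e^(-2t)(1,0,-2) + c_3e^(4t)(-2,0,5).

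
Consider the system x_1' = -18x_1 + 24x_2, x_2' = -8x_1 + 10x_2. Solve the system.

Coefficient matrix A = [[-18, 24], [-8, 10]].
Characteristic polynomial det(A - λI) = λ^2 + 8λ + 12 = 0.
Eigenvalues λ = -6, -2.
For λ=-6: (A-λI) row 1 is [-12, 24], so an eigenvector is (2, 1).
For λ=-2: (A-λI) row 1 is [-16, 24], so an eigenvector is (3, 2).
General solution: C_1e^(-6t)(2,1) + C_2e^(-2t)(3,2).

x_1(t) = 2C_1e^(-6t) + 3C_2e^(-2t), x_2(t) = C_1e^(-6t) + 2C_2e^(-2t)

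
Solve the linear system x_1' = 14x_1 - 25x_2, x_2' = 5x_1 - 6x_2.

x_1(t) = -2C_1e^(4t)sin(5t) - C_1e^(4t)cos(5t) - C_2e^(4t)sin(5t) + 2C_2e^(4t)cos(5t), x_2(t) = -C_1e^(4t)sin(5t) + C_2e^(4t)cos(5t)

Coefficient matrix A = [[14, -25], [5, -6]].
Characteristic polynomial det(A - λI) = λ^2 - 8λ + 41 = 0.
Eigenvalues λ = 4 ± 5i (complex conjugate pair).
For λ=4+5i: an eigenvector is (-1,0) - i(-2,-1) = (-1 + 2i, 0 + i).
A real fundamental pair from Re and Im of e^((4+5i)t)v: X_1 = e^(4t)(cos(5t)·(-1,0) + sin(5t)·(-2,-1)), X_2 = e^(4t)(sin(5t)·(-1,0) - cos(5t)·(-2,-1)).
General solution: C_1X_1 + C_2X_2.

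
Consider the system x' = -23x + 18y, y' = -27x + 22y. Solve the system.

x(t) = -c_1e^(-5t) + 2c_2e^(4t), y(t) = -c_1e^(-5t) + 3c_2e^(4t)

Coefficient matrix A = [[-23, 18], [-27, 22]].
Characteristic polynomial det(A - λI) = λ^2 + λ - 20 = 0.
Eigenvalues λ = -5, 4.
For λ=-5: (A-λI) row 1 is [-18, 18], so an eigenvector is (-1, -1).
For λ=4: (A-λI) row 1 is [-27, 18], so an eigenvector is (2, 3).
General solution: c_1e^(-5t)(-1,-1) + c_2e^(4t)(2,3).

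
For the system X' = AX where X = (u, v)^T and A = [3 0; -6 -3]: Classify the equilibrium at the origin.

A = [[3,0],[-6,-3]]; det(A-λI) = λ^2 - 9.
λ = -3, 3: opposite signs.

saddle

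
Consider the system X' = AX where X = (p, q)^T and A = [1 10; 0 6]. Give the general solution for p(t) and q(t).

Coefficient matrix A = [[1, 10], [0, 6]].
Characteristic polynomial det(A - λI) = λ^2 - 7λ + 6 = 0.
Eigenvalues λ = 1, 6.
For λ=1: (A-λI) row 1 is [0, 10], so an eigenvector is (1, 0).
For λ=6: (A-λI) row 1 is [-5, 10], so an eigenvector is (2, 1).
General solution: K_1e^(t)(1,0) + K_2e^(6t)(2,1).

p(t) = K_1e^(t) + 2K_2e^(6t), q(t) = K_2e^(6t)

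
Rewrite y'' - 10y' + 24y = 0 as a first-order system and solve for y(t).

Let x_1 = y, x_2 = y'. Then x_1' = x_2 and x_2' = -24x_1 + 10x_2.
A = [[0,1],[-24,10]]; det(A-λI) = λ^2 - 10λ + 24.
Eigenvalues λ = 6, 4 with eigenvectors (1,6), (1,4).

y(t) = K_1e^(6t) + K_2e^(4t)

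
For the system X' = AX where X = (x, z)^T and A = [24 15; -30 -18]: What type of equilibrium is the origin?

unstable spiral

A = [[24,15],[-30,-18]]; det(A-λI) = λ^2 - 6λ + 18.
λ = 3 ± 3i: positive real part.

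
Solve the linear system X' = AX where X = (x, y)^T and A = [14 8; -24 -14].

Coefficient matrix A = [[14, 8], [-24, -14]].
Characteristic polynomial det(A - λI) = λ^2 - 4 = 0.
Eigenvalues λ = -2, 2.
For λ=-2: (A-λI) row 1 is [16, 8], so an eigenvector is (-1, 2).
For λ=2: (A-λI) row 1 is [12, 8], so an eigenvector is (-2, 3).
General solution: c_1e^(-2t)(-1,2) + c_2e^(2t)(-2,3).

x(t) = -c_1e^(-2t) - 2c_2e^(2t), y(t) = 2c_1e^(-2t) + 3c_2e^(2t)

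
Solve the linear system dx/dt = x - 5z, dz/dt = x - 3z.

Coefficient matrix A = [[1, -5], [1, -3]].
Characteristic polynomial det(A - λI) = λ^2 + 2λ + 2 = 0.
Eigenvalues λ = -1 ± i (complex conjugate pair).
For λ=-1+i: an eigenvector is (2,1) - i(-1,0) = (2 + i, 1).
A real fundamental pair from Re and Im of e^((-1+i)t)v: X_1 = e^(-t)(cos(t)·(2,1) + sin(t)·(-1,0)), X_2 = e^(-t)(sin(t)·(2,1) - cos(t)·(-1,0)).
General solution: C_1X_1 + C_2X_2.

x(t) = -C_1e^(-t)sin(t) + 2C_1e^(-t)cos(t) + 2C_2e^(-t)sin(t) + C_2e^(-t)cos(t), z(t) = C_1e^(-t)cos(t) + C_2e^(-t)sin(t)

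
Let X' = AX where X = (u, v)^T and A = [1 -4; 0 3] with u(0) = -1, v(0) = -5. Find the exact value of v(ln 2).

-40

A = [[1,-4],[0,3]]; eigenvalues λ = 1, 3.
Eigenvectors: (1,0) for λ=1, (-2,1) for λ=3.
From the initial condition, c_1 = -11, c_2 = -5.
v(ln 2) = (-11)(2^1)(0) + (-5)(2^3)(1) = -40.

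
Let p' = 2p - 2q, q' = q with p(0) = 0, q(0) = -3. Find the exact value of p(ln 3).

36

A = [[2,-2],[0,1]]; eigenvalues λ = 2, 1.
Eigenvectors: (1,0) for λ=2, (2,1) for λ=1.
From the initial condition, c_1 = 6, c_2 = -3.
p(ln 3) = (6)(3^2)(1) + (-3)(3^1)(2) = 36.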